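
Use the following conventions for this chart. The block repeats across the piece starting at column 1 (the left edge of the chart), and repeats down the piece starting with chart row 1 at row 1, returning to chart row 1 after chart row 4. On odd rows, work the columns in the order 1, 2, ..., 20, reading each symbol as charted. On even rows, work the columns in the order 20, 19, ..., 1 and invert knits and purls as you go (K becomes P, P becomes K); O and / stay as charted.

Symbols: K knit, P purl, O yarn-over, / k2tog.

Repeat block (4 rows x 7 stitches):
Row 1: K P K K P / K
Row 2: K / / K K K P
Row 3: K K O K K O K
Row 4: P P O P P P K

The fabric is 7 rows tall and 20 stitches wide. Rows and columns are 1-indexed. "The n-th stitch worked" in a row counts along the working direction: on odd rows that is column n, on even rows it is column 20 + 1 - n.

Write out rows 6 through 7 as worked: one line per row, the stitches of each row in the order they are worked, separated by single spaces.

Row 6: chart row 2, WS - tiled (columns 1-20): K / / K K K P K / / K K K P K / / K K K; work from column 20 back to 1 with K<->P swapped.
Row 7: chart row 3, RS - tile across columns 1-20 and work as-is.

== ROWS AS WORKED ==
P P P / / P K P P P / / P K P P P / / P
K K O K K O K K K O K K O K K K O K K O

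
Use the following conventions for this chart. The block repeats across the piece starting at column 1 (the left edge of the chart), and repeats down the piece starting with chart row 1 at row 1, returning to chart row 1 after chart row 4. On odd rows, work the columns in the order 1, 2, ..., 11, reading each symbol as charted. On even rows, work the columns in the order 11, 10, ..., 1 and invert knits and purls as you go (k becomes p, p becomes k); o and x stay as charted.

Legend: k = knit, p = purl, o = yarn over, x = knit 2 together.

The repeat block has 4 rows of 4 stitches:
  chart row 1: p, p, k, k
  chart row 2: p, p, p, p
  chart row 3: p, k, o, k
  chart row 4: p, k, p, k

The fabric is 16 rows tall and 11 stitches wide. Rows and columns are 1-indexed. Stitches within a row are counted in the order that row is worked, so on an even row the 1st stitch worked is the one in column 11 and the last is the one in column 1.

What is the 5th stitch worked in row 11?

== STITCH ==
p

Derivation:
Row 11 uses chart row ((11-1) mod 4)+1 = 3. Row 11 is odd, so RS.
Chart row 3 tiled across columns 1-11: p k o k p k o k p k o
RS: work column 1 to column 11, symbols as charted — the tiled row is the row as worked.
Stitch 5 in working order -> p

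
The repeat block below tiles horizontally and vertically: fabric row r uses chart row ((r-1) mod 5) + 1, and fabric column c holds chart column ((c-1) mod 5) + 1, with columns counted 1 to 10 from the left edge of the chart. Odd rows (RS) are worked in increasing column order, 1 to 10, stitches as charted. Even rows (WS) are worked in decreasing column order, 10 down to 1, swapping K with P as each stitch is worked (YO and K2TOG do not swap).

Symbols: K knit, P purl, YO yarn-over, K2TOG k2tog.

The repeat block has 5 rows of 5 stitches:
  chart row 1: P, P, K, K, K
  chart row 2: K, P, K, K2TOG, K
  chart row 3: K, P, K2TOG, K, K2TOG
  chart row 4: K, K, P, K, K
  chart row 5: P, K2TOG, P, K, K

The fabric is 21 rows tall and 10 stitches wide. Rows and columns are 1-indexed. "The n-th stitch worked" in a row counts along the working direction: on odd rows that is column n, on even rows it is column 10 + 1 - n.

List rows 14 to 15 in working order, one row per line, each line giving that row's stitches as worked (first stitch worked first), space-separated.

Result:
P P K P P P P K P P
P K2TOG P K K P K2TOG P K K

Derivation:
Row 14: chart row 4, WS - tiled (columns 1-10): K K P K K K K P K K; work from column 10 back to 1 with K<->P swapped.
Row 15: chart row 5, RS - tile across columns 1-10 and work as-is.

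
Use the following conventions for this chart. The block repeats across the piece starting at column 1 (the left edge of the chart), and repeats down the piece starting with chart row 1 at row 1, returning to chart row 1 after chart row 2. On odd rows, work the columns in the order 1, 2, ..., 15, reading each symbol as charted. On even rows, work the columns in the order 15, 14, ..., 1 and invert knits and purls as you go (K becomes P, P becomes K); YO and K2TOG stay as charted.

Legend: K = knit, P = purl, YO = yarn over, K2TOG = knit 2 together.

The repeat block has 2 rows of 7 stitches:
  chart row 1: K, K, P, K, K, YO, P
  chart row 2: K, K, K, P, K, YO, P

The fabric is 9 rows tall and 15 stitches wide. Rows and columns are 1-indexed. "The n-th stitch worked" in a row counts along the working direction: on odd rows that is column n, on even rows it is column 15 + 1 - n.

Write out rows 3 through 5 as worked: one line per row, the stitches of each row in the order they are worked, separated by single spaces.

Rows as worked:
K K P K K YO P K K P K K YO P K
P K YO P K P P P K YO P K P P P
K K P K K YO P K K P K K YO P K

Derivation:
Row 3: chart row 1, RS - tile across columns 1-15 and work as-is.
Row 4: chart row 2, WS - tiled (columns 1-15): K K K P K YO P K K K P K YO P K; work from column 15 back to 1 with K<->P swapped.
Row 5: chart row 1, RS - tile across columns 1-15 and work as-is.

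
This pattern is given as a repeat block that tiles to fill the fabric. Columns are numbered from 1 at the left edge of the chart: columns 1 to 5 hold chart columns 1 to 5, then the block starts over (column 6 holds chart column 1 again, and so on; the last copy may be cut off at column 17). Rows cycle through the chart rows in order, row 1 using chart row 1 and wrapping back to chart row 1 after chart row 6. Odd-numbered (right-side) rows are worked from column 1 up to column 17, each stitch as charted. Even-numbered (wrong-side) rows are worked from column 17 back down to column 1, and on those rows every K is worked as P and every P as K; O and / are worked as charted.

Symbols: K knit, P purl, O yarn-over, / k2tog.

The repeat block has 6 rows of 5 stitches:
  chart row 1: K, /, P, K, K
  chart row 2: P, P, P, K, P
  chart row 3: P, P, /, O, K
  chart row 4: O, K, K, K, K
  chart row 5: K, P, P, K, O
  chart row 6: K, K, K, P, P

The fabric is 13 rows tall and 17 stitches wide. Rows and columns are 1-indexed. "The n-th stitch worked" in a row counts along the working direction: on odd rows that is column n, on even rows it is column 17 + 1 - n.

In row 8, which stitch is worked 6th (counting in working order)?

Row 8: (8-1) mod 6 = 1, so use chart row 2. Even row -> WS.
Chart row 2 tiled across columns 1-17: P P P K P P P P K P P P P K P P P
Wrong side: read the tiled row from column 17 down to 1 and exchange K with P (leave O, /).
Row 8 as worked: K K K P K K K K P K K K K P K K K
Stitch 6 in working order -> K

== STITCH ==
K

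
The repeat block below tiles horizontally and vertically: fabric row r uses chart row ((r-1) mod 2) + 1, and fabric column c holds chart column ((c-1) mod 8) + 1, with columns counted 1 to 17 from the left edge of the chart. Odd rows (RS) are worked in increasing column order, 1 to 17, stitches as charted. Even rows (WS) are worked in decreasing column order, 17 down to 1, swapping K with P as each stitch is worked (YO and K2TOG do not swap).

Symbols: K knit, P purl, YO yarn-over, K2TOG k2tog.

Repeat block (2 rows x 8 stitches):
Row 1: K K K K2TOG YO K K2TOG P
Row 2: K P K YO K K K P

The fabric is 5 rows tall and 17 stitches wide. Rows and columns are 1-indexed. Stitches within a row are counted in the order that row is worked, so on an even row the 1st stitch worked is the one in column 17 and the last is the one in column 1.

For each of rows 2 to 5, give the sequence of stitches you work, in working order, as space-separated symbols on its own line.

Row 2: chart row 2, WS - tiled (columns 1-17): K P K YO K K K P K P K YO K K K P K; work from column 17 back to 1 with K<->P swapped.
Row 3: chart row 1, RS - tile across columns 1-17 and work as-is.
Row 4: chart row 2, WS - tiled (columns 1-17): K P K YO K K K P K P K YO K K K P K; work from column 17 back to 1 with K<->P swapped.
Row 5: chart row 1, RS - tile across columns 1-17 and work as-is.

Rows as worked:
P K P P P YO P K P K P P P YO P K P
K K K K2TOG YO K K2TOG P K K K K2TOG YO K K2TOG P K
P K P P P YO P K P K P P P YO P K P
K K K K2TOG YO K K2TOG P K K K K2TOG YO K K2TOG P K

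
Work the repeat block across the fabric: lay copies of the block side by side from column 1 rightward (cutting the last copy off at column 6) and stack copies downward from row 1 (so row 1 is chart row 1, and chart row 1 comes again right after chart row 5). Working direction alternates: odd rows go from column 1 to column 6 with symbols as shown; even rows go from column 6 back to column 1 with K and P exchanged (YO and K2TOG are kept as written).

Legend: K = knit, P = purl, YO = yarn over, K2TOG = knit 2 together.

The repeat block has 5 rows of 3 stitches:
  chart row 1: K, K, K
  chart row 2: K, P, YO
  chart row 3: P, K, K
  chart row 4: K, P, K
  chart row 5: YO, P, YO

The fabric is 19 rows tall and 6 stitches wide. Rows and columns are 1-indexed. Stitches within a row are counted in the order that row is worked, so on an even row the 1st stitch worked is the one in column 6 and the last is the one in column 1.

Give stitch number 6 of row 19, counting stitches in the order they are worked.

Stitch:
K

Derivation:
Row 19 uses chart row ((19-1) mod 5)+1 = 4. Row 19 is odd, so RS.
Chart row 4 tiled across columns 1-6: K P K K P K
RS row: no reversal, no swap; stitch n worked = column n.
Stitch 6 in working order -> K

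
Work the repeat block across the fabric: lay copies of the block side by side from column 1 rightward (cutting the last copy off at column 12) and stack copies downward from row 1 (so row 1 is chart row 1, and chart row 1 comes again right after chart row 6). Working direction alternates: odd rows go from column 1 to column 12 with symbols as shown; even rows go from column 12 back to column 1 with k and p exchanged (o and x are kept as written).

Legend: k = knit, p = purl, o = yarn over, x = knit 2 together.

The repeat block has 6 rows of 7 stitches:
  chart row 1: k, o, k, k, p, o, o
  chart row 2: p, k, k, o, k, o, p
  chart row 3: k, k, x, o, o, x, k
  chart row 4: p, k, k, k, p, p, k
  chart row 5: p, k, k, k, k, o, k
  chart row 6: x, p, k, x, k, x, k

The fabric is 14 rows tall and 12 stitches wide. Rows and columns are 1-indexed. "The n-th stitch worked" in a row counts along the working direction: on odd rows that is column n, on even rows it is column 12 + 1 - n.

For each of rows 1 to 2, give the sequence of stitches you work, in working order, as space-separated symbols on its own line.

Row 1: chart row 1, RS - tile across columns 1-12 and work as-is.
Row 2: chart row 2, WS - tiled (columns 1-12): p k k o k o p p k k o k; work from column 12 back to 1 with k<->p swapped.

Rows as worked:
k o k k p o o k o k k p
p o p p k k o p o p p k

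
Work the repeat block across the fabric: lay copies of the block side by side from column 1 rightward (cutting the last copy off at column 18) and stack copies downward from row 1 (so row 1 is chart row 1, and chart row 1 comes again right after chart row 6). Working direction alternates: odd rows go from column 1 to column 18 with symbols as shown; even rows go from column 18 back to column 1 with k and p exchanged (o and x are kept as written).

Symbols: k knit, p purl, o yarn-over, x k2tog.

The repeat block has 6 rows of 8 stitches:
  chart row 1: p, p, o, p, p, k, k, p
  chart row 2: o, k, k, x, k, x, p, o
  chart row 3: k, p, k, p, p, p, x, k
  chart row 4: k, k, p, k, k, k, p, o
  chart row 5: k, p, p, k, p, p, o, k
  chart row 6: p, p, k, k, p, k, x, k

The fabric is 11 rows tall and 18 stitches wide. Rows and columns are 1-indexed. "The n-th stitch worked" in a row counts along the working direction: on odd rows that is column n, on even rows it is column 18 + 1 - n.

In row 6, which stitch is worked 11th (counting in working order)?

Result:
p

Derivation:
For row 6: chart row = ((6-1) mod 6) + 1 = 6; this is a WS (even) row.
Chart row 6 tiled across columns 1-18: p p k k p k x k p p k k p k x k p p
WS row: flip the tiled sequence (start at column 18) and apply k<->p; o and x stay.
Row 6 as worked: k k p x p k p p k k p x p k p p k k
Stitch 11 in working order -> p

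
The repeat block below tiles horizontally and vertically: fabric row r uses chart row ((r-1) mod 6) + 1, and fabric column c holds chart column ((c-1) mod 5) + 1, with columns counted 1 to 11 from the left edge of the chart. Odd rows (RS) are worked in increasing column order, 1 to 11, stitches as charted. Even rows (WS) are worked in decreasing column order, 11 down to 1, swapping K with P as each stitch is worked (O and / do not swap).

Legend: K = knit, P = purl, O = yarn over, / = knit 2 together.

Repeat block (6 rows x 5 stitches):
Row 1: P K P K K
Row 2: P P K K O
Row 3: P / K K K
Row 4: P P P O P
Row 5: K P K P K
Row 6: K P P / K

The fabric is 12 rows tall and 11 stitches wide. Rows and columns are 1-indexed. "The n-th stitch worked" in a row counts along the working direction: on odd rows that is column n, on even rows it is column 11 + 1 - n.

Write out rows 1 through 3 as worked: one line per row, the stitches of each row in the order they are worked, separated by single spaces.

== ROWS AS WORKED ==
P K P K K P K P K K P
K O P P K K O P P K K
P / K K K P / K K K P

Derivation:
Row 1: chart row 1, RS - tile across columns 1-11 and work as-is.
Row 2: chart row 2, WS - tiled (columns 1-11): P P K K O P P K K O P; work from column 11 back to 1 with K<->P swapped.
Row 3: chart row 3, RS - tile across columns 1-11 and work as-is.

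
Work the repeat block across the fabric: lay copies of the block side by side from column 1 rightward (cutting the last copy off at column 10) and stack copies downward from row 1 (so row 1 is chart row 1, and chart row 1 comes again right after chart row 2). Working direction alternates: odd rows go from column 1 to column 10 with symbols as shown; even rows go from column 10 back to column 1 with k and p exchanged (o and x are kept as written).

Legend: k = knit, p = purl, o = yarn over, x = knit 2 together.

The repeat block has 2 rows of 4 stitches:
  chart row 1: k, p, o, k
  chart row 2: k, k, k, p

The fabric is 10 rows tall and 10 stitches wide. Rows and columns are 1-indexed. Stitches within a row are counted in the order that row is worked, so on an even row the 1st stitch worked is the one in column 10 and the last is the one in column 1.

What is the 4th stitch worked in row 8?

Row 8 uses chart row ((8-1) mod 2)+1 = 2. Row 8 is even, so WS.
Chart row 2 tiled across columns 1-10: k k k p k k k p k k
WS: work from column 10 back to column 1 (reverse the tiled row), swapping k<->p (o and x unchanged).
Row 8 as worked: p p k p p p k p p p
Stitch 4 in working order -> p

Stitch:
p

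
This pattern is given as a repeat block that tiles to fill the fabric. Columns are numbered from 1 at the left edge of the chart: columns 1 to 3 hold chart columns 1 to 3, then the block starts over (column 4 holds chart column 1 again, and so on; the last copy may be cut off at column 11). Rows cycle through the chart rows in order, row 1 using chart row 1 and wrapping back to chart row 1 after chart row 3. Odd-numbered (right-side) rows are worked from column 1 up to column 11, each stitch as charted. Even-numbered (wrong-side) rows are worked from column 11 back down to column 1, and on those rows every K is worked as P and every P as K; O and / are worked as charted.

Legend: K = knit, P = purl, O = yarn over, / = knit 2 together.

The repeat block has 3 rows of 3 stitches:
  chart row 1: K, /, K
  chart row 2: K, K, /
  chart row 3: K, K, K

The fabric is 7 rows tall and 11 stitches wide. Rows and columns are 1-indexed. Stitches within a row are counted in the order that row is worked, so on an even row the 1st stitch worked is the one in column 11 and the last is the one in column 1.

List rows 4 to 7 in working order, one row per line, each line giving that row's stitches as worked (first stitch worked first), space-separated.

== ROWS AS WORKED ==
/ P P / P P / P P / P
K K / K K / K K / K K
P P P P P P P P P P P
K / K K / K K / K K /

Derivation:
Row 4: chart row 1, WS - tiled (columns 1-11): K / K K / K K / K K /; work from column 11 back to 1 with K<->P swapped.
Row 5: chart row 2, RS - tile across columns 1-11 and work as-is.
Row 6: chart row 3, WS - tiled (columns 1-11): K K K K K K K K K K K; work from column 11 back to 1 with K<->P swapped.
Row 7: chart row 1, RS - tile across columns 1-11 and work as-is.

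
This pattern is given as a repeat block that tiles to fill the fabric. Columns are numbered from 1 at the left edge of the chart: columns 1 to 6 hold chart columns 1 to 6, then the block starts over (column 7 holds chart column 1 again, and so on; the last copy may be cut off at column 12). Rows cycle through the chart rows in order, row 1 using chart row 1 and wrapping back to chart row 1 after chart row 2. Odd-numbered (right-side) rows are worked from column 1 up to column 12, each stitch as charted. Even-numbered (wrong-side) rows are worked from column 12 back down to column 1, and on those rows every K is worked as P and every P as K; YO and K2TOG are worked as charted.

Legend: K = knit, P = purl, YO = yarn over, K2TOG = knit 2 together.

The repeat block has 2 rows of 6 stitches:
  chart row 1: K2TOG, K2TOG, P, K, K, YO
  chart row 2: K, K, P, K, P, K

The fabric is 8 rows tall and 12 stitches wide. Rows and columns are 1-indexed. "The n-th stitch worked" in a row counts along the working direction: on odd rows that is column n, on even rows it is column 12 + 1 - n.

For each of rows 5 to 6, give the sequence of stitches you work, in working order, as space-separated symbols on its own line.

== ROWS AS WORKED ==
K2TOG K2TOG P K K YO K2TOG K2TOG P K K YO
P K P K P P P K P K P P

Derivation:
Row 5: chart row 1, RS - tile across columns 1-12 and work as-is.
Row 6: chart row 2, WS - tiled (columns 1-12): K K P K P K K K P K P K; work from column 12 back to 1 with K<->P swapped.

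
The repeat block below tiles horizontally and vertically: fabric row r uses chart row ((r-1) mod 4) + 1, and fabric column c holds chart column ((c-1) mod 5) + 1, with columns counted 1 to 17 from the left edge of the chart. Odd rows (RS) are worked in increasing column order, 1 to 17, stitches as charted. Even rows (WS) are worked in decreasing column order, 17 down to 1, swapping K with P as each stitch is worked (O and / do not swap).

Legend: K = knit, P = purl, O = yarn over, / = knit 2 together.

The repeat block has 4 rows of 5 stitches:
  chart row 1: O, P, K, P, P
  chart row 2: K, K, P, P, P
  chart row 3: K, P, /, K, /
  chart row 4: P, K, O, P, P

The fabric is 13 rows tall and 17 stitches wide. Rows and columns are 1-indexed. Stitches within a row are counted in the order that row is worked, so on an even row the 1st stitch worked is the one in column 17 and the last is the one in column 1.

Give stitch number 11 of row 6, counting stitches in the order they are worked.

For row 6: chart row = ((6-1) mod 4) + 1 = 2; this is a WS (even) row.
Chart row 2 tiled across columns 1-17: K K P P P K K P P P K K P P P K K
WS: work from column 17 back to column 1 (reverse the tiled row), swapping K<->P (O and / unchanged).
Row 6 as worked: P P K K K P P K K K P P K K K P P
Stitch 11 in working order -> P

Stitch:
P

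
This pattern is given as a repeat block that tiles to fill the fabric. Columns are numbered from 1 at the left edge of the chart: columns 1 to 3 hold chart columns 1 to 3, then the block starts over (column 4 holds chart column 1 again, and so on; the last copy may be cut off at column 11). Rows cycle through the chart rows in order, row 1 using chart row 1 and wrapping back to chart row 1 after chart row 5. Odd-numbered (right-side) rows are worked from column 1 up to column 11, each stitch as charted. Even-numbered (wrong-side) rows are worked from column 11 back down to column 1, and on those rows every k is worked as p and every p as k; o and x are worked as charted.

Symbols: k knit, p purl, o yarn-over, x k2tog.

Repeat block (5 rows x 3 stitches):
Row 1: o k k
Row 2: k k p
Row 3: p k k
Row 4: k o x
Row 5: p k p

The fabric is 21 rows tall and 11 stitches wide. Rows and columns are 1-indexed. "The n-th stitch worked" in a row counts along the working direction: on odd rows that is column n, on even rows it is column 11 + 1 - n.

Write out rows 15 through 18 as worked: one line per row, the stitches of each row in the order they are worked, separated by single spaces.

== ROWS AS WORKED ==
p k p p k p p k p p k
p o p p o p p o p p o
k k p k k p k k p k k
p k p p k p p k p p k

Derivation:
Row 15: chart row 5, RS - tile across columns 1-11 and work as-is.
Row 16: chart row 1, WS - tiled (columns 1-11): o k k o k k o k k o k; work from column 11 back to 1 with k<->p swapped.
Row 17: chart row 2, RS - tile across columns 1-11 and work as-is.
Row 18: chart row 3, WS - tiled (columns 1-11): p k k p k k p k k p k; work from column 11 back to 1 with k<->p swapped.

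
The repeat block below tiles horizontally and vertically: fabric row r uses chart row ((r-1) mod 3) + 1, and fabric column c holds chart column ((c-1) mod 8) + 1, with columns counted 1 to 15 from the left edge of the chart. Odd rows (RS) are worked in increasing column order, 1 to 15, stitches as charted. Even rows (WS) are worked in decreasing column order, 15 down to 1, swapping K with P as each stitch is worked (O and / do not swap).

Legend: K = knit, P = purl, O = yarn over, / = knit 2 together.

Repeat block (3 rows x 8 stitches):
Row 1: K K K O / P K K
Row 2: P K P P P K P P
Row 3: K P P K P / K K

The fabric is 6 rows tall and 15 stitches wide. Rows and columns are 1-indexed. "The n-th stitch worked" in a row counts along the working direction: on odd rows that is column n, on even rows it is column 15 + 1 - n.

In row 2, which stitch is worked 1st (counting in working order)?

Stitch:
K

Derivation:
For row 2: chart row = ((2-1) mod 3) + 1 = 2; this is a WS (even) row.
Chart row 2 tiled across columns 1-15: P K P P P K P P P K P P P K P
WS: work from column 15 back to column 1 (reverse the tiled row), swapping K<->P (O and / unchanged).
Row 2 as worked: K P K K K P K K K P K K K P K
Stitch 1 in working order -> K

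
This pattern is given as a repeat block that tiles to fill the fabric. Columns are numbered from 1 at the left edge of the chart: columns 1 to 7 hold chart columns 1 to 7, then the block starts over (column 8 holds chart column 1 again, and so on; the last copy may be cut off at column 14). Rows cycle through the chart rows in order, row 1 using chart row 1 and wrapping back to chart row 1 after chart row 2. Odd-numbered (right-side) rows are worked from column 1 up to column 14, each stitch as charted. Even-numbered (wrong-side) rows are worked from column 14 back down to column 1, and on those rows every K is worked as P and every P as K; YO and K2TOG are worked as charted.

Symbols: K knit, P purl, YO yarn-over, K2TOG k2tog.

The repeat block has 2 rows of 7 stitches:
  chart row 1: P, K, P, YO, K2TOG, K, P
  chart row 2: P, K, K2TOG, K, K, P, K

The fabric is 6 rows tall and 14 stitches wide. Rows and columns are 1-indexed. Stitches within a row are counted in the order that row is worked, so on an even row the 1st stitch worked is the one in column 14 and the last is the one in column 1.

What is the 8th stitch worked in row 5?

Row 5: (5-1) mod 2 = 0, so use chart row 1. Odd row -> RS.
Chart row 1 tiled across columns 1-14: P K P YO K2TOG K P P K P YO K2TOG K P
RS: work column 1 to column 14, symbols as charted — the tiled row is the row as worked.
Stitch 8 in working order -> P

== STITCH ==
P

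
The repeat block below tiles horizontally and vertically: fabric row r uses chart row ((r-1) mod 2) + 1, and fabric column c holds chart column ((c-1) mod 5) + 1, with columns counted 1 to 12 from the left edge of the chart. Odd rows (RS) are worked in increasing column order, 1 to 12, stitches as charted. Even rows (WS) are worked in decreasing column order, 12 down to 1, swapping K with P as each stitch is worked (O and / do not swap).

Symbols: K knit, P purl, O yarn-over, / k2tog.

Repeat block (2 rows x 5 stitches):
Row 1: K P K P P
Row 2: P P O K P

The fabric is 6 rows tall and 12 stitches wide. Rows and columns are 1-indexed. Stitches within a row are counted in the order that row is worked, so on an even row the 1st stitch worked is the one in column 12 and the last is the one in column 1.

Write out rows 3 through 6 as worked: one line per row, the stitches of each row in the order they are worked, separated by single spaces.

Row 3: chart row 1, RS - tile across columns 1-12 and work as-is.
Row 4: chart row 2, WS - tiled (columns 1-12): P P O K P P P O K P P P; work from column 12 back to 1 with K<->P swapped.
Row 5: chart row 1, RS - tile across columns 1-12 and work as-is.
Row 6: chart row 2, WS - tiled (columns 1-12): P P O K P P P O K P P P; work from column 12 back to 1 with K<->P swapped.

== ROWS AS WORKED ==
K P K P P K P K P P K P
K K K P O K K K P O K K
K P K P P K P K P P K P
K K K P O K K K P O K K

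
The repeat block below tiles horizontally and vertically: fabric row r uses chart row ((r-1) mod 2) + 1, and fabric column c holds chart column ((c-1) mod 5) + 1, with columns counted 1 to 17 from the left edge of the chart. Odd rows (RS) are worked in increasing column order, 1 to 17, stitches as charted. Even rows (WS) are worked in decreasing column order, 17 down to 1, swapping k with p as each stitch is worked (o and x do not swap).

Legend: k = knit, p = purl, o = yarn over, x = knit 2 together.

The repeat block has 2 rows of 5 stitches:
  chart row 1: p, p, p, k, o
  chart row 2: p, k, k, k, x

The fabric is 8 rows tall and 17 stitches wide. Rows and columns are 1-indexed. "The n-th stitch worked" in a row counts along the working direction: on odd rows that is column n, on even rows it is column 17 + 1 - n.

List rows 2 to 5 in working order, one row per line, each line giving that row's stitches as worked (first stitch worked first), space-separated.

Result:
p k x p p p k x p p p k x p p p k
p p p k o p p p k o p p p k o p p
p k x p p p k x p p p k x p p p k
p p p k o p p p k o p p p k o p p

Derivation:
Row 2: chart row 2, WS - tiled (columns 1-17): p k k k x p k k k x p k k k x p k; work from column 17 back to 1 with k<->p swapped.
Row 3: chart row 1, RS - tile across columns 1-17 and work as-is.
Row 4: chart row 2, WS - tiled (columns 1-17): p k k k x p k k k x p k k k x p k; work from column 17 back to 1 with k<->p swapped.
Row 5: chart row 1, RS - tile across columns 1-17 and work as-is.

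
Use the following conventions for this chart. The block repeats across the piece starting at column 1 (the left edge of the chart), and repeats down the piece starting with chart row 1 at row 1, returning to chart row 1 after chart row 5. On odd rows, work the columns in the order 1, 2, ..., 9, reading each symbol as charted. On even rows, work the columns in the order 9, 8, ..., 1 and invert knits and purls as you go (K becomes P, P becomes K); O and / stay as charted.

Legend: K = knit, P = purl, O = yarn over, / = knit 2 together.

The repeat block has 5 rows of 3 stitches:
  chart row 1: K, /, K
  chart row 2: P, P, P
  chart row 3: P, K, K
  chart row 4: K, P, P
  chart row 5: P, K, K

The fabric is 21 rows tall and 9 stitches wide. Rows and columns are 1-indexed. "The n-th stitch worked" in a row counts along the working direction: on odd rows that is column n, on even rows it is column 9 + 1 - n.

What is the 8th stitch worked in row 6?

Row 6: (6-1) mod 5 = 0, so use chart row 1. Even row -> WS.
Chart row 1 tiled across columns 1-9: K / K K / K K / K
WS: work from column 9 back to column 1 (reverse the tiled row), swapping K<->P (O and / unchanged).
Row 6 as worked: P / P P / P P / P
Counting 8 along the worked row gives /.

Result:
/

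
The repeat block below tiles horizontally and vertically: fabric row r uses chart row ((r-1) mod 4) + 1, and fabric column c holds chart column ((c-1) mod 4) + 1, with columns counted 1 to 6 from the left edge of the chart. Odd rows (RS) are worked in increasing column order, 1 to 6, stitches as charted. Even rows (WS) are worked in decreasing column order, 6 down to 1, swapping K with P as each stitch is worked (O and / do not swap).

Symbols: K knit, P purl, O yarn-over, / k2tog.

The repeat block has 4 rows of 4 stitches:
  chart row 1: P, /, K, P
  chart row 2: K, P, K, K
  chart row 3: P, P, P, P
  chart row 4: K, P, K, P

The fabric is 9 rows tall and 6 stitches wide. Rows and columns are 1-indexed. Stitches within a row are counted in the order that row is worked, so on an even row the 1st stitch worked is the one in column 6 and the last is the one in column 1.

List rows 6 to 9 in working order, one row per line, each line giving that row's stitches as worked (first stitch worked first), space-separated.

Rows as worked:
K P P P K P
P P P P P P
K P K P K P
P / K P P /

Derivation:
Row 6: chart row 2, WS - tiled (columns 1-6): K P K K K P; work from column 6 back to 1 with K<->P swapped.
Row 7: chart row 3, RS - tile across columns 1-6 and work as-is.
Row 8: chart row 4, WS - tiled (columns 1-6): K P K P K P; work from column 6 back to 1 with K<->P swapped.
Row 9: chart row 1, RS - tile across columns 1-6 and work as-is.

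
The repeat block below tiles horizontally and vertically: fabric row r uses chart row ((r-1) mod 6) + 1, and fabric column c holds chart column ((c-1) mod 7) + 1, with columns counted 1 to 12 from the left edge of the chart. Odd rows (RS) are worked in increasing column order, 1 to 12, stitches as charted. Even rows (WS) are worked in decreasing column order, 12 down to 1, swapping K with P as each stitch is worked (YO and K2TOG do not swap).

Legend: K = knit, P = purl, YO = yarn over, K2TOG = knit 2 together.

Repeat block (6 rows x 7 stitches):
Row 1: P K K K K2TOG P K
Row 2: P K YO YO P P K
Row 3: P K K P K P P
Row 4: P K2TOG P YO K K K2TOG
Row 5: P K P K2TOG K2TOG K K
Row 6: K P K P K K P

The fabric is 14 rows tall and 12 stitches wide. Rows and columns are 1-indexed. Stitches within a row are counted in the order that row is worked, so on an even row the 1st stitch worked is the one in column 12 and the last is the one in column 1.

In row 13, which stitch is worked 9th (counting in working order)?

For row 13: chart row = ((13-1) mod 6) + 1 = 1; this is a RS (odd) row.
Chart row 1 tiled across columns 1-12: P K K K K2TOG P K P K K K K2TOG
RS: work column 1 to column 12, symbols as charted — the tiled row is the row as worked.
Stitch 9 in working order -> K

Stitch:
K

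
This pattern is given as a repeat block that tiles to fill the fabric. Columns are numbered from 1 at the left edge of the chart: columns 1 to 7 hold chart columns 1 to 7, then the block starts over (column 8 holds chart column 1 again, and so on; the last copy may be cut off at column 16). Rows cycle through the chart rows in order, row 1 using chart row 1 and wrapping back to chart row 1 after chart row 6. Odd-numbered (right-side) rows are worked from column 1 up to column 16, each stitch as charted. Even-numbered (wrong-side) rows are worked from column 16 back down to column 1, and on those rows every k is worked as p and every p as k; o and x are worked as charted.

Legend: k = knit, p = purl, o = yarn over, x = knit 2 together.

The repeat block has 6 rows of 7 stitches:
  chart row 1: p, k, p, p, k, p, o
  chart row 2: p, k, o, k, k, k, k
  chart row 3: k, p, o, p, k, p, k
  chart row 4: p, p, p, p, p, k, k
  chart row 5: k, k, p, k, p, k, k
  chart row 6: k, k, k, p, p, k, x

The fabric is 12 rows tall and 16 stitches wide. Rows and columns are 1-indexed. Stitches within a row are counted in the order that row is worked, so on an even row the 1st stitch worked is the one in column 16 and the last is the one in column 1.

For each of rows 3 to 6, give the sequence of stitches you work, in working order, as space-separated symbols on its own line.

Row 3: chart row 3, RS - tile across columns 1-16 and work as-is.
Row 4: chart row 4, WS - tiled (columns 1-16): p p p p p k k p p p p p k k p p; work from column 16 back to 1 with k<->p swapped.
Row 5: chart row 5, RS - tile across columns 1-16 and work as-is.
Row 6: chart row 6, WS - tiled (columns 1-16): k k k p p k x k k k p p k x k k; work from column 16 back to 1 with k<->p swapped.

Rows as worked:
k p o p k p k k p o p k p k k p
k k p p k k k k k p p k k k k k
k k p k p k k k k p k p k k k k
p p x p k k p p p x p k k p p p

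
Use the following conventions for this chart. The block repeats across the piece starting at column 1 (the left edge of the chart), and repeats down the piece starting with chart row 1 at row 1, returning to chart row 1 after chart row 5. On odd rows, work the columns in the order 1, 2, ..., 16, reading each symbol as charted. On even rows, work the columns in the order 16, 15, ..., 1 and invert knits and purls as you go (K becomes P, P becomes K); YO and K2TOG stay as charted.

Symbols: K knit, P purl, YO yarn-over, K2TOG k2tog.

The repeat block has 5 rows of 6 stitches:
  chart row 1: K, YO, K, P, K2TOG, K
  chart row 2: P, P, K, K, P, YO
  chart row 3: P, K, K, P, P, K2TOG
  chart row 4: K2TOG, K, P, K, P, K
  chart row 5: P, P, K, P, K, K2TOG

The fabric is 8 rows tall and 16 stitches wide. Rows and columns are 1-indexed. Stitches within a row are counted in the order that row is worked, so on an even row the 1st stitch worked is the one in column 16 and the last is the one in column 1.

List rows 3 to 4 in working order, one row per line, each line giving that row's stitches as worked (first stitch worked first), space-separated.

Row 3: chart row 3, RS - tile across columns 1-16 and work as-is.
Row 4: chart row 4, WS - tiled (columns 1-16): K2TOG K P K P K K2TOG K P K P K K2TOG K P K; work from column 16 back to 1 with K<->P swapped.

== ROWS AS WORKED ==
P K K P P K2TOG P K K P P K2TOG P K K P
P K P K2TOG P K P K P K2TOG P K P K P K2TOG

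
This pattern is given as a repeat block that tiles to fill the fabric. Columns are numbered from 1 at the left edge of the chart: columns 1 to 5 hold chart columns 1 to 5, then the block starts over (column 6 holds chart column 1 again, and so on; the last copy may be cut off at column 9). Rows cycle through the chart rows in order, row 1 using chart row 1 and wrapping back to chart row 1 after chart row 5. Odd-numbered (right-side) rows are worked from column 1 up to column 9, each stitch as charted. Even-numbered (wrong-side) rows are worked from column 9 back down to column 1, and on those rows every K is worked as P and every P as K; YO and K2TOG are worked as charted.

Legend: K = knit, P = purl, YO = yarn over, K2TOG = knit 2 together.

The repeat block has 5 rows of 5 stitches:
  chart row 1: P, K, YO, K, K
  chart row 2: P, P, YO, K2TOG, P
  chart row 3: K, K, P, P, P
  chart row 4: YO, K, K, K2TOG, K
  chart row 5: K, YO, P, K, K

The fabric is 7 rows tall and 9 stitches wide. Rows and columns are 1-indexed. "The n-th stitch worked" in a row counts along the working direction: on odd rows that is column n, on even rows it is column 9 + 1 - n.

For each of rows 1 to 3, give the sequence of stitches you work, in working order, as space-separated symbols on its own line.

Result:
P K YO K K P K YO K
K2TOG YO K K K K2TOG YO K K
K K P P P K K P P

Derivation:
Row 1: chart row 1, RS - tile across columns 1-9 and work as-is.
Row 2: chart row 2, WS - tiled (columns 1-9): P P YO K2TOG P P P YO K2TOG; work from column 9 back to 1 with K<->P swapped.
Row 3: chart row 3, RS - tile across columns 1-9 and work as-is.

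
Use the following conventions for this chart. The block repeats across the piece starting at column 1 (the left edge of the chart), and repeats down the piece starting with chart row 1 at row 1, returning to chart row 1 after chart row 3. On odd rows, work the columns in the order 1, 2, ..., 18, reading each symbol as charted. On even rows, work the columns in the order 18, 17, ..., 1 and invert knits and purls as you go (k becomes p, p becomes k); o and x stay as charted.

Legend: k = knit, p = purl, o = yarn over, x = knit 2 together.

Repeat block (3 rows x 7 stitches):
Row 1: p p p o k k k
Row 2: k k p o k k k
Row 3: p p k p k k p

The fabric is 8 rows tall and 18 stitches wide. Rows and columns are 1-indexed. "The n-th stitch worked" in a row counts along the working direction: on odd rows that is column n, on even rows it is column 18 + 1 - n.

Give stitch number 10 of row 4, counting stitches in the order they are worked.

Stitch:
k

Derivation:
Row 4: (4-1) mod 3 = 0, so use chart row 1. Even row -> WS.
Chart row 1 tiled across columns 1-18: p p p o k k k p p p o k k k p p p o
WS row: flip the tiled sequence (start at column 18) and apply k<->p; o and x stay.
Row 4 as worked: o k k k p p p o k k k p p p o k k k
Counting 10 along the worked row gives k.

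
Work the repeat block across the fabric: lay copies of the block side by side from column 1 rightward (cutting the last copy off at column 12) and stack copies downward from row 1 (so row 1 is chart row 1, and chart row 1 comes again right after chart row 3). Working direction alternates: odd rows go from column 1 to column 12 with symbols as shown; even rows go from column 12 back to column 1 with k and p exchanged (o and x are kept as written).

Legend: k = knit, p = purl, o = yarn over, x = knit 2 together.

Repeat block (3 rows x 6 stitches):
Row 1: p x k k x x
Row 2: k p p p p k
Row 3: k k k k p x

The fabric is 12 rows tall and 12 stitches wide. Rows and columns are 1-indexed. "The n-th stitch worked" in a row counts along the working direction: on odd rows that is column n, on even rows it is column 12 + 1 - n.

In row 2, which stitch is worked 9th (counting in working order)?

== STITCH ==
k

Derivation:
For row 2: chart row = ((2-1) mod 3) + 1 = 2; this is a WS (even) row.
Chart row 2 tiled across columns 1-12: k p p p p k k p p p p k
WS row: flip the tiled sequence (start at column 12) and apply k<->p; o and x stay.
Row 2 as worked: p k k k k p p k k k k p
Counting 9 along the worked row gives k.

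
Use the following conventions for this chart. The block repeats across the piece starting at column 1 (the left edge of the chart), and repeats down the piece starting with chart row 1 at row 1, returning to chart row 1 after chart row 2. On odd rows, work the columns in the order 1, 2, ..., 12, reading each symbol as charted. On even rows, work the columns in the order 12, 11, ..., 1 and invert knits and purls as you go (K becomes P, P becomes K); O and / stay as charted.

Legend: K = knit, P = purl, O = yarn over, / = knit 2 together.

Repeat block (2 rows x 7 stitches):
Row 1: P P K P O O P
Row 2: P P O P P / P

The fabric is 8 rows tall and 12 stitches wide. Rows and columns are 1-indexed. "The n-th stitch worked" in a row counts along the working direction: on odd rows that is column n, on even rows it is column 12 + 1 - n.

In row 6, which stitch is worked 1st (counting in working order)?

Row 6 uses chart row ((6-1) mod 2)+1 = 2. Row 6 is even, so WS.
Chart row 2 tiled across columns 1-12: P P O P P / P P P O P P
Wrong side: read the tiled row from column 12 down to 1 and exchange K with P (leave O, /).
Row 6 as worked: K K O K K K / K K O K K
Counting 1 along the worked row gives K.

== STITCH ==
K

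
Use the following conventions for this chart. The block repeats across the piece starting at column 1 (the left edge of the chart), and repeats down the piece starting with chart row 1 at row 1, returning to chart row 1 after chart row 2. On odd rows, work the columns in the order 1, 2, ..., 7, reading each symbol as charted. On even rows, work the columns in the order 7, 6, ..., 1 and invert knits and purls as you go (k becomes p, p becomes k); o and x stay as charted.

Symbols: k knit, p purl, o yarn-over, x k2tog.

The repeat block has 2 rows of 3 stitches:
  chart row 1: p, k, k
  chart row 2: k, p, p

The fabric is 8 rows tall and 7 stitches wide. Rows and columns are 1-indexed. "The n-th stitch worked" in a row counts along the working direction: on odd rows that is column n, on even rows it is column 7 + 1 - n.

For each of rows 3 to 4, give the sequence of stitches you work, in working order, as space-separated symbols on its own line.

Row 3: chart row 1, RS - tile across columns 1-7 and work as-is.
Row 4: chart row 2, WS - tiled (columns 1-7): k p p k p p k; work from column 7 back to 1 with k<->p swapped.

Result:
p k k p k k p
p k k p k k p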